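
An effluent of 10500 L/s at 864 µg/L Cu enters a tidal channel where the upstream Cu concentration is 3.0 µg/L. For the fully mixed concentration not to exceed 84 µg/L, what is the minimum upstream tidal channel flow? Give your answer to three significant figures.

Set C_mix = 84: (Q·3.000 + 10500·864.0) / (Q + 10500) = 84
→ Q = 10500·(864.0 − 84)/(84 − 3.000) = 101100 L/s.

101000 L/s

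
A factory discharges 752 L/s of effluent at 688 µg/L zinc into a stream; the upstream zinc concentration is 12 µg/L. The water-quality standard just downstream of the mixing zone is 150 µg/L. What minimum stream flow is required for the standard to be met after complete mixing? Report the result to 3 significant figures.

Set C_mix = 150: (Q·12.00 + 752.0·688.0) / (Q + 752.0) = 150
→ Q = 752.0·(688.0 − 150)/(150 − 12.00) = 2932 L/s.

2930 L/s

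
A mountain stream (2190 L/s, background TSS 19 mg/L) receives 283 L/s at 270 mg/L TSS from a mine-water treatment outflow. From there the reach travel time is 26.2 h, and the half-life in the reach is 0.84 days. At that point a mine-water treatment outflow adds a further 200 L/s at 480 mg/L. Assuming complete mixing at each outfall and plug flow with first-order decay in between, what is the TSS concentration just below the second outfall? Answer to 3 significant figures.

Mixed concentration C = ΣQC/ΣQ = (2190·19.00 + 283.0·270.0) / 2473 = 118000/2473 = 47.72 mg/L; combined flow 2473 L/s.
Half-life 0.84 d → k = ln 2 / 0.84 = 0.8252 d⁻¹.
First-order decay: C = 47.72·exp(−k·t) = 47.72·0.4062 = 19.39 mg/L.
At the second outfall, C = (2473·19.39 + 200.0·480.0) / (2473 + 200.0) = 53.85 mg/L.

53.9 mg/L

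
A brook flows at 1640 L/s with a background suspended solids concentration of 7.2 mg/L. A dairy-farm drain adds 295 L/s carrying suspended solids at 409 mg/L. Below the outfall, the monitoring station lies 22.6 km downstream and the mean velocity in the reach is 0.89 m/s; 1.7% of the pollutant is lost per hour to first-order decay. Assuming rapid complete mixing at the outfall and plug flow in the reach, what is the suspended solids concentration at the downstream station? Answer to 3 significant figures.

60.7 mg/L

Mixed concentration C = ΣQC/ΣQ = (1640·7.200 + 295.0·409.0) / 1935 = 132500/1935 = 68.46 mg/L.
Travel time t = 22.6·1000 / 0.89 = 25390 s = 7.054 h.
1.7%/h lost → k = −ln(1 − 0.017) = 0.01715 h⁻¹.
First-order decay: C = 68.46·exp(−k·t) = 68.46·0.8861 = 60.66 mg/L.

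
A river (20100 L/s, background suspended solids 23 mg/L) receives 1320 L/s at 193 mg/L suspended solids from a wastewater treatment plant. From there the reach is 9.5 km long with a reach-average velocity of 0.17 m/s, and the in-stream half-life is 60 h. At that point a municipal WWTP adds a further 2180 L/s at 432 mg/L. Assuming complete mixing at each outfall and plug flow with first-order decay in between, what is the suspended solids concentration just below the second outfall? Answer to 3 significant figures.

Mixed concentration C = ΣQC/ΣQ = (20100·23.00 + 1320·193.0) / 21420 = 717100/21420 = 33.48 mg/L; combined flow 21420 L/s.
Travel time t = 9.5·1000 / 0.17 = 55880 s = 15.52 h.
Half-life 60 h → k = ln 2 / 60 = 0.01155 h⁻¹ = 0.2773 d⁻¹.
First-order decay: C = 33.48·exp(−k·t) = 33.48·0.8358 = 27.98 mg/L.
Second outfall: C = (21420·27.98 + 2180·432.0)/23600 = 65.30 mg/L.

65.3 mg/L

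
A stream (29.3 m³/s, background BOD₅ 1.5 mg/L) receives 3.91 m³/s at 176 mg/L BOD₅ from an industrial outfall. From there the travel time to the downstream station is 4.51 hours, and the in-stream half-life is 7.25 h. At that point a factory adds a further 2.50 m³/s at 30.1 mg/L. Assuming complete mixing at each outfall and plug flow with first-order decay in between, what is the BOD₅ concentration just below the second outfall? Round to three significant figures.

Flow-weighted average: C = (29.30·1.500 + 3.910·176.0) / 33.21 = 732.1/33.21 = 22.04 mg/L; combined flow 33.21 m³/s.
Half-life 7.25 h → k = ln 2 / 7.25 = 0.09561 h⁻¹ = 2.295 d⁻¹.
Decay over the reach: 22.04·exp(−kt) = 22.04·0.6497 = 14.32 mg/L.
At the second outfall, C = (33.21·14.32 + 2.500·30.10) / (33.21 + 2.500) = 15.43 mg/L.

15.4 mg/L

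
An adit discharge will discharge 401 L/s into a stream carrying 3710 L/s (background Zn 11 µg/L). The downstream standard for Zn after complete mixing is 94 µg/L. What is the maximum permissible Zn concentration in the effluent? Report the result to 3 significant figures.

862 µg/L

At the limit, (Qr·Cr + Qe·Cₑ)/(Qr + Qe) = 94:
Cₑ = (4111·94 − 3710·11.00) / 401.0 = 861.9 µg/L.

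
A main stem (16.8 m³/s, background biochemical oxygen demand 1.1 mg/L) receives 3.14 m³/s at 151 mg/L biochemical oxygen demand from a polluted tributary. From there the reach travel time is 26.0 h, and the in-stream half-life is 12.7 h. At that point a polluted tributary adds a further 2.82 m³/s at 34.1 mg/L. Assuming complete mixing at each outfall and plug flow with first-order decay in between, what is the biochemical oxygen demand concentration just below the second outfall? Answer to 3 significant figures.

9.46 mg/L

Conservation of mass: C = (16.80·1.100 + 3.140·151.0) / 19.94 = 492.6/19.94 = 24.71 mg/L; combined flow 19.94 m³/s.
Half-life 12.7 h → k = ln 2 / 12.7 = 0.05458 h⁻¹ = 1.310 d⁻¹.
Decay over the reach: 24.71·exp(−kt) = 24.71·0.2419 = 5.977 mg/L.
Second outfall: C = (19.94·5.977 + 2.820·34.10)/22.76 = 9.462 mg/L.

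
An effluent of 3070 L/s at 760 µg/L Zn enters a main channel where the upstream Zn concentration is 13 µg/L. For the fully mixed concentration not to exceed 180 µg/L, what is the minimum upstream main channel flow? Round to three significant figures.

10700 L/s

Set C_mix = 180: (Q·13.00 + 3070·760.0) / (Q + 3070) = 180
→ Q = 3070·(760.0 − 180)/(180 − 13.00) = 10660 L/s.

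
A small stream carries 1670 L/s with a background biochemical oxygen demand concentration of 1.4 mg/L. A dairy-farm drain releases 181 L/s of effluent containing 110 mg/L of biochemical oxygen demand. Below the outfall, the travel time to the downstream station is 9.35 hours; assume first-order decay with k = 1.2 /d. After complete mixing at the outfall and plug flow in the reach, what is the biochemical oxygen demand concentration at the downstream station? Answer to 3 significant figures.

Conservation of mass: C = (1670·1.400 + 181.0·110.0) / 1851 = 22250/1851 = 12.02 mg/L.
First-order decay: C = 12.02·exp(−k·t) = 12.02·0.6266 = 7.531 mg/L.

7.53 mg/L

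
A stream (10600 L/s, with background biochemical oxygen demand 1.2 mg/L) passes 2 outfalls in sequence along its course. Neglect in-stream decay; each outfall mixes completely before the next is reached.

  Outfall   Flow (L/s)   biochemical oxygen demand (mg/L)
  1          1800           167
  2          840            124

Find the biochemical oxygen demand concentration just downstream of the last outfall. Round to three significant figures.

31.5 mg/L

Outfall 1: combined Q = 12400 L/s; C = (10600·1.200 + 1800·167.0)/12400 = 25.27 mg/L.
Outfall 2: combined Q = 13240 L/s; C = (12400·25.27 + 840.0·124.0)/13240 = 31.53 mg/L.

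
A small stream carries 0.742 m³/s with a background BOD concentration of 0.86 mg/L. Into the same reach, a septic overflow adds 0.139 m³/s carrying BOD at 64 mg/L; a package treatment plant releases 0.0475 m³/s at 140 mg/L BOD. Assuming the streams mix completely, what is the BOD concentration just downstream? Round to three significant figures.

17.4 mg/L

After mixing, C = (0.7420·0.8600 + 0.1390·64.00 + 0.04750·140.0) / 0.9285 = 16.18/0.9285 = 17.43 mg/L.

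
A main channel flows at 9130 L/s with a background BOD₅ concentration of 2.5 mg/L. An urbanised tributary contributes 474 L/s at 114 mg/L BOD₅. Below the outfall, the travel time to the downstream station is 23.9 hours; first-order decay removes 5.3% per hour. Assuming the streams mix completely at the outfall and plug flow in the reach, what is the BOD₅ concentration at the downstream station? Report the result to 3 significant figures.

Flow-weighted average: C = (9130·2.500 + 474.0·114.0) / 9604 = 76860/9604 = 8.003 mg/L.
5.3%/h lost → k = −ln(1 − 0.053) = 0.05446 h⁻¹.
Applying C = C₀e^(−kt): 8.003 × 0.2721 = 2.178 mg/L.

2.18 mg/L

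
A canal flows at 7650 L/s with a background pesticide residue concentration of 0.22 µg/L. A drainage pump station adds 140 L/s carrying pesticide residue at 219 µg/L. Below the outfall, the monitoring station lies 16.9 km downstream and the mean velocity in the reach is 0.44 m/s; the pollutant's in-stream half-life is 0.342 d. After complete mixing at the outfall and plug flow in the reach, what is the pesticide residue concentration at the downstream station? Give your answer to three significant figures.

Flow-weighted average: C = (7650·0.2200 + 140.0·219.0) / 7790 = 32340/7790 = 4.152 µg/L.
Travel time t = 16.9·1000 / 0.44 = 38410 s = 10.67 h.
Half-life 0.342 d → k = ln 2 / 0.342 = 2.027 d⁻¹.
Applying C = C₀e^(−kt): 4.152 × 0.4062 = 1.686 µg/L.

1.69 µg/L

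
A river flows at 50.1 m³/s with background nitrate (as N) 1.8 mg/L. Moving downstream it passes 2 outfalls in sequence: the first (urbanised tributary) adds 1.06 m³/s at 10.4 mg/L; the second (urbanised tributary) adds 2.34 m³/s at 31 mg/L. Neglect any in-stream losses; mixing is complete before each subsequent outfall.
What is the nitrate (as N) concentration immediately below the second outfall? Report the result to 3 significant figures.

After outfall 1: Q = 50.10 + 1.060 = 51.16 m³/s; C = (50.10·1.800 + 1.060·10.40)/51.16 = 1.978 mg/L.
After outfall 2: Q = 51.16 + 2.340 = 53.50 m³/s; C = (51.16·1.978 + 2.340·31.00)/53.50 = 3.248 mg/L.

3.25 mg/L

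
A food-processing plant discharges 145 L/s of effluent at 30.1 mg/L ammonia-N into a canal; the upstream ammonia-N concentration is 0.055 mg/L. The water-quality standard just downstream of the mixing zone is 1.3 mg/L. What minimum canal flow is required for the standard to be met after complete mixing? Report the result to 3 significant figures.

3350 L/s

Set C_mix = 1.3: (Q·0.05500 + 145.0·30.10) / (Q + 145.0) = 1.3
→ Q = 145.0·(30.10 − 1.3)/(1.3 − 0.05500) = 3354 L/s.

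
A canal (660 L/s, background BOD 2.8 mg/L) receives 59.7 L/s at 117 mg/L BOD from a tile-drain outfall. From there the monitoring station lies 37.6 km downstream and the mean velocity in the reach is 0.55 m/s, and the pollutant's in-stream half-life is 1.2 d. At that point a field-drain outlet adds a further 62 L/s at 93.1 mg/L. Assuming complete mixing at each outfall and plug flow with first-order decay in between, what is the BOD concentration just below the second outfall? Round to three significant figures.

After mixing, C = (660.0·2.800 + 59.70·117.0) / 719.7 = 8833/719.7 = 12.27 mg/L; combined flow 719.7 L/s.
Travel time t = 37.6·1000 / 0.55 = 68360 s = 18.99 h.
Half-life 1.2 d → k = ln 2 / 1.2 = 0.5776 d⁻¹.
Applying C = C₀e^(−kt): 12.27 × 0.6332 = 7.771 mg/L.
At the second outfall, C = (719.7·7.771 + 62.00·93.10) / (719.7 + 62.00) = 14.54 mg/L.

14.5 mg/L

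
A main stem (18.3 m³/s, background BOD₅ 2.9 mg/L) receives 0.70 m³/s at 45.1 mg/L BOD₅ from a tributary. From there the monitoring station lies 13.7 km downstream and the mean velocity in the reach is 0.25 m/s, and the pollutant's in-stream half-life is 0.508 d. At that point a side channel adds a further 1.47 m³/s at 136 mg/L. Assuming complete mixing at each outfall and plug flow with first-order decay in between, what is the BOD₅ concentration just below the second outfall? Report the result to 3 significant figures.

11.5 mg/L

Conservation of mass: C = (18.30·2.900 + 0.7000·45.10) / 19.00 = 84.64/19.00 = 4.455 mg/L; combined flow 19.00 m³/s.
Travel time t = 13.7·1000 / 0.25 = 54800 s = 15.22 h.
Half-life 0.508 d → k = ln 2 / 0.508 = 1.364 d⁻¹.
After decay, C = 4.455 × e^(−kt) = 4.455 × 0.4209 = 1.875 mg/L.
Second outfall: C = (19.00·1.875 + 1.470·136.0)/20.47 = 11.51 mg/L.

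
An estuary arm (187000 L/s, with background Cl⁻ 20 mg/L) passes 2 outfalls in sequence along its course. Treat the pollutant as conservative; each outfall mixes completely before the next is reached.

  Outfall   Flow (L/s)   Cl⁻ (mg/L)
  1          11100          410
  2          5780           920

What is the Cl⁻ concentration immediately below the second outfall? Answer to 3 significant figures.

66.7 mg/L

After outfall 1: Q = 187000 + 11100 = 198100 L/s; C = (187000·20.00 + 11100·410.0)/198100 = 41.85 mg/L.
After outfall 2: Q = 198100 + 5780 = 203900 L/s; C = (198100·41.85 + 5780·920.0)/203900 = 66.75 mg/L.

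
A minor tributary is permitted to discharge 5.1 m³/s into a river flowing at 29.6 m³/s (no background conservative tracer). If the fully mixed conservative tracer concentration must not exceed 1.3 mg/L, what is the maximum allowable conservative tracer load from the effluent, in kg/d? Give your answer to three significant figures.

3900 kg/d

Mass balance at the limit: 29.60·0 + 5.100·Cₑ = 34.70·1.3 → Cₑ = 8.845 mg/L.
Load = 5.100 m³/s × 8.845 g/m³ × 86 400 s/d = 3898 kg/d.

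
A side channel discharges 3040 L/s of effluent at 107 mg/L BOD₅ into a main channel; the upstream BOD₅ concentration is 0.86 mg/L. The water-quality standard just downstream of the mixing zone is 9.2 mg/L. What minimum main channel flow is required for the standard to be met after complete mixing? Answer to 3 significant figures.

35600 L/s

Set C_mix = 9.2: (Q·0.8600 + 3040·107.0) / (Q + 3040) = 9.2
→ Q = 3040·(107.0 − 9.2)/(9.2 − 0.8600) = 35650 L/s.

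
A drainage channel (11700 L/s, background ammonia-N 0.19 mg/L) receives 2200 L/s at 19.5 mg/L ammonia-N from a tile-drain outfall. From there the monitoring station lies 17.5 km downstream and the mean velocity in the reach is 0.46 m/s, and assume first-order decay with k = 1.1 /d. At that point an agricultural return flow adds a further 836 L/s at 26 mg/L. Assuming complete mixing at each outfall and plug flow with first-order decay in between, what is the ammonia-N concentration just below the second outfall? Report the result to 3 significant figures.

Conservation of mass: C = (11700·0.1900 + 2200·19.50) / 13900 = 45120/13900 = 3.246 mg/L; combined flow 13900 L/s.
Travel time t = 17.5·1000 / 0.46 = 38040 s = 10.57 h.
Decay over the reach: 3.246·exp(−kt) = 3.246·0.6161 = 2.000 mg/L.
At the second outfall, C = (13900·2.000 + 836.0·26.00) / (13900 + 836.0) = 3.362 mg/L.

3.36 mg/L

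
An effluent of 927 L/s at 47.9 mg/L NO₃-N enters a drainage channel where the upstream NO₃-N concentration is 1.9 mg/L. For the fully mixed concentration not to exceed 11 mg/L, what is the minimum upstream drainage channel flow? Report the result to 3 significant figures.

3760 L/s

Set C_mix = 11: (Q·1.900 + 927.0·47.90) / (Q + 927.0) = 11
→ Q = 927.0·(47.90 − 11)/(11 − 1.900) = 3759 L/s.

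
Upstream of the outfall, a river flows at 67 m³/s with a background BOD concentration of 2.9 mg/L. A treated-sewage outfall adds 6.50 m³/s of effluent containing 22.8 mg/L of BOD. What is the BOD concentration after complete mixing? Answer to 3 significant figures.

Flow-weighted average: C = (67.00·2.900 + 6.500·22.80) / 73.50 = 342.5/73.50 = 4.660 mg/L.

4.66 mg/L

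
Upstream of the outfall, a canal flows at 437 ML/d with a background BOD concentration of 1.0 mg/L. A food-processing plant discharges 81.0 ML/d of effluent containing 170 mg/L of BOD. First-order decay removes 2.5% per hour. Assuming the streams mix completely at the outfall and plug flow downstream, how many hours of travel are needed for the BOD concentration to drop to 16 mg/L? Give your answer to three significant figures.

21.3 h

Conservation of mass: C = (437.0·1.000 + 81.00·170.0) / 518.0 = 14210/518.0 = 27.43 mg/L.
2.5%/h lost → k = −ln(1 − 0.025) = 0.02532 h⁻¹.
27.43·exp(−k·t) = 16 → t = ln(27.43/16)/k = 76630 s = 21.29 h.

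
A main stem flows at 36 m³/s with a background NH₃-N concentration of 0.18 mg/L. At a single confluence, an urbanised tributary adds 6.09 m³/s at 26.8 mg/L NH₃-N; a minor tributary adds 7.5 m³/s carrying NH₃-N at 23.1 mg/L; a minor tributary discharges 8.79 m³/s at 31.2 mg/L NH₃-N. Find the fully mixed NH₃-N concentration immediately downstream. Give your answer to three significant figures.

Mixed concentration C = ΣQC/ΣQ = (36.00·0.1800 + 6.090·26.80 + 7.500·23.10 + 8.790·31.20) / 58.38 = 617.2/58.38 = 10.57 mg/L.

10.6 mg/L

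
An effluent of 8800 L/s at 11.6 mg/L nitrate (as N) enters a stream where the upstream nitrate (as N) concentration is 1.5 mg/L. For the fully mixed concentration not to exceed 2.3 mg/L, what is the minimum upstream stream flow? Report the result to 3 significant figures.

Set C_mix = 2.3: (Q·1.500 + 8800·11.60) / (Q + 8800) = 2.3
→ Q = 8800·(11.60 − 2.3)/(2.3 − 1.500) = 102300 L/s.

102000 L/s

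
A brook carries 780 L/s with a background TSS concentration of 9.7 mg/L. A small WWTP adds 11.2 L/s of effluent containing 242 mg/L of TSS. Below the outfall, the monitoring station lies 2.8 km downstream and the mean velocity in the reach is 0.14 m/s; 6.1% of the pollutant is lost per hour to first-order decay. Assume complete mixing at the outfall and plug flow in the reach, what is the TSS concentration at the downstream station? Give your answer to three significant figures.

9.16 mg/L

Flow-weighted average: C = (780.0·9.700 + 11.20·242.0) / 791.2 = 10280/791.2 = 12.99 mg/L.
Travel time t = 2.8·1000 / 0.14 = 20000 s = 5.556 h.
6.1%/h lost → k = −ln(1 − 0.061) = 0.06294 h⁻¹.
First-order decay: C = 12.99·exp(−k·t) = 12.99·0.7049 = 9.156 mg/L.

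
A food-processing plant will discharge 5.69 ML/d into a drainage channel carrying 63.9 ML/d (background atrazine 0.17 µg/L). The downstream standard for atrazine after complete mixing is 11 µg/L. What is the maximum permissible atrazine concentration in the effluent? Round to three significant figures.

At the limit, (Qr·Cr + Qe·Cₑ)/(Qr + Qe) = 11:
Cₑ = (69.59·11 − 63.90·0.1700) / 5.690 = 132.6 µg/L.

133 µg/L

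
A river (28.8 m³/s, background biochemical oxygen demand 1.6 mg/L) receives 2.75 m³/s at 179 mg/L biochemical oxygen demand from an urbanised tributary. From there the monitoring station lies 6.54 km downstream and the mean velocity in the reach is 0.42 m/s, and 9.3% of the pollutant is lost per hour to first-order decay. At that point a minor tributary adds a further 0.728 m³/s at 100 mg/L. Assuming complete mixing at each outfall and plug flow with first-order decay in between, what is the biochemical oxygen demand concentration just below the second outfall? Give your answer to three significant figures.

13.2 mg/L

After mixing, C = (28.80·1.600 + 2.750·179.0) / 31.55 = 538.3/31.55 = 17.06 mg/L; combined flow 31.55 m³/s.
Travel time t = 6.54·1000 / 0.42 = 15570 s = 4.325 h.
9.3%/h lost → k = −ln(1 − 0.093) = 0.09761 h⁻¹.
Decay over the reach: 17.06·exp(−kt) = 17.06·0.6556 = 11.19 mg/L.
At the second outfall, C = (31.55·11.19 + 0.7280·100.0) / (31.55 + 0.7280) = 13.19 mg/L.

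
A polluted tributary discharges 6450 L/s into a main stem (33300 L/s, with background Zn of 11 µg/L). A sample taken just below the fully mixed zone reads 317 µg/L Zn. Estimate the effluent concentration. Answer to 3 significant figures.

1900 µg/L

Mass balance: 33300·11.00 + 6450·Cₑ = 39750·317.0
→ Cₑ = (39750·317.0 − 33300·11.00) / 6450 = 1897 µg/L.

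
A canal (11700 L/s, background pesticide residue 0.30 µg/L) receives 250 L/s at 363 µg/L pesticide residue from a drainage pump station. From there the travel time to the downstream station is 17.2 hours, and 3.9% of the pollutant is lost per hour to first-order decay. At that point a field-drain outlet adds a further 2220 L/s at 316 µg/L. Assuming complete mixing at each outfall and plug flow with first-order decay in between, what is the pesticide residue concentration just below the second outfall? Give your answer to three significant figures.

52.9 µg/L

After mixing, C = (11700·0.3000 + 250.0·363.0) / 11950 = 94260/11950 = 7.888 µg/L; combined flow 11950 L/s.
3.9%/h lost → k = −ln(1 − 0.039) = 0.03978 h⁻¹.
After decay, C = 7.888 × e^(−kt) = 7.888 × 0.5045 = 3.979 µg/L.
Second outfall: C = (11950·3.979 + 2220·316.0)/14170 = 52.86 µg/L.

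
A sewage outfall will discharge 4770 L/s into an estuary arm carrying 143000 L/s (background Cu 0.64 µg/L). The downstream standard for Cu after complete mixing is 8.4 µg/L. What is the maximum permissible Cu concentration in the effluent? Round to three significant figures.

241 µg/L

At the limit, (Qr·Cr + Qe·Cₑ)/(Qr + Qe) = 8.4:
Cₑ = (147800·8.4 − 143000·0.6400) / 4770 = 241.0 µg/L.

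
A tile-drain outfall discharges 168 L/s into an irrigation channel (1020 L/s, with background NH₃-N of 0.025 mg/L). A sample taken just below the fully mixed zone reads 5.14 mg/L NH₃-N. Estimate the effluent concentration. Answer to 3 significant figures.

36.2 mg/L

Mass balance: 1020·0.02500 + 168.0·Cₑ = 1188·5.140
→ Cₑ = (1188·5.140 − 1020·0.02500) / 168.0 = 36.20 mg/L.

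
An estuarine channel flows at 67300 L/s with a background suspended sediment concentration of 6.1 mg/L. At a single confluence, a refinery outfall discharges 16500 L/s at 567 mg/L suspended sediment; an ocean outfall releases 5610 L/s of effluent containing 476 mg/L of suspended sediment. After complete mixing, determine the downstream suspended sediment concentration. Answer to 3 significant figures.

139 mg/L

After mixing, C = (67300·6.100 + 16500·567.0 + 5610·476.0) / 89410 = 12440000/89410 = 139.1 mg/L.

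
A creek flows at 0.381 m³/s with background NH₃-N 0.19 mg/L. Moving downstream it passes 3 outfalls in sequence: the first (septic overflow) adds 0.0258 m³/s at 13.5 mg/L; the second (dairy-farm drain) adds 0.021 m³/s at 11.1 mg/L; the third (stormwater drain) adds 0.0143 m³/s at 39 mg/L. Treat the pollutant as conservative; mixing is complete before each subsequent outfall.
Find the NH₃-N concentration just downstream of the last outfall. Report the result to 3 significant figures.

Outfall 1: combined Q = 0.4068 m³/s; C = (0.3810·0.1900 + 0.02580·13.50)/0.4068 = 1.034 mg/L.
Outfall 2: combined Q = 0.4278 m³/s; C = (0.4068·1.034 + 0.02100·11.10)/0.4278 = 1.528 mg/L.
Outfall 3: combined Q = 0.4421 m³/s; C = (0.4278·1.528 + 0.01430·39.00)/0.4421 = 2.740 mg/L.

2.74 mg/L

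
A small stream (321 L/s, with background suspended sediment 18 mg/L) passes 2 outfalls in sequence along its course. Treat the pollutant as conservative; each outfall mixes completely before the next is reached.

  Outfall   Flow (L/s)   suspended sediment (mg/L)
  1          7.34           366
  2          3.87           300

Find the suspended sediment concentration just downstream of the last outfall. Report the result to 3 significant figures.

After outfall 1: Q = 321.0 + 7.340 = 328.3 L/s; C = (321.0·18.00 + 7.340·366.0)/328.3 = 25.78 mg/L.
After outfall 2: Q = 328.3 + 3.870 = 332.2 L/s; C = (328.3·25.78 + 3.870·300.0)/332.2 = 28.97 mg/L.

29.0 mg/L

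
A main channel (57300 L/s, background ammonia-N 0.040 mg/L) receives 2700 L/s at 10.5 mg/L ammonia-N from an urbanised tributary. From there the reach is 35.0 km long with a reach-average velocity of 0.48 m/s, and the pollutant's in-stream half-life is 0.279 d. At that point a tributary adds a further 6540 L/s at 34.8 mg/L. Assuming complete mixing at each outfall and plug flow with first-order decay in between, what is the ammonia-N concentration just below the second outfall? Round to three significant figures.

3.48 mg/L

Conservation of mass: C = (57300·0.04000 + 2700·10.50) / 60000 = 30640/60000 = 0.5107 mg/L; combined flow 60000 L/s.
Travel time t = 35.0·1000 / 0.48 = 72920 s = 20.25 h.
Half-life 0.279 d → k = ln 2 / 0.279 = 2.484 d⁻¹.
Applying C = C₀e^(−kt): 0.5107 × 0.1229 = 0.06275 mg/L.
Second outfall: C = (60000·0.06275 + 6540·34.80)/66540 = 3.477 mg/L.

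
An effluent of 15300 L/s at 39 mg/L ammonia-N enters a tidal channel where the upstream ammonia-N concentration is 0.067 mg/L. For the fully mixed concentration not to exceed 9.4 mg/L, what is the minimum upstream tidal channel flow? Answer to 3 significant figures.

Set C_mix = 9.4: (Q·0.06700 + 15300·39.00) / (Q + 15300) = 9.4
→ Q = 15300·(39.00 − 9.4)/(9.4 − 0.06700) = 48520 L/s.

48500 L/s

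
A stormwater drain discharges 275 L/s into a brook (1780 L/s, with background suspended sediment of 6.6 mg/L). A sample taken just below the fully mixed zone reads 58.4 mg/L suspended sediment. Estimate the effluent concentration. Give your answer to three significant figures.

Mass balance: 1780·6.600 + 275.0·Cₑ = 2055·58.40
→ Cₑ = (2055·58.40 − 1780·6.600) / 275.0 = 393.7 mg/L.

394 mg/L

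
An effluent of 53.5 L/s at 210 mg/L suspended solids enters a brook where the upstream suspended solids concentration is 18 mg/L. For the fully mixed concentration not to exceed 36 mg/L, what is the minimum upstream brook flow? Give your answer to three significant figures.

Set C_mix = 36: (Q·18.00 + 53.50·210.0) / (Q + 53.50) = 36
→ Q = 53.50·(210.0 − 36)/(36 − 18.00) = 517.2 L/s.

517 L/s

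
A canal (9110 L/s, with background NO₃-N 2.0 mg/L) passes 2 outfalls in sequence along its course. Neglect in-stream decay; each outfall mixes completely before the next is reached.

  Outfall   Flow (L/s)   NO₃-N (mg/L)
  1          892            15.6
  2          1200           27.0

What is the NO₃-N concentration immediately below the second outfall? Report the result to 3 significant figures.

5.76 mg/L

Below outfall 1: Q → 10000 L/s, C = (9110·2.000 + 892.0·15.60)/10000 = 3.213 mg/L.
Below outfall 2: Q → 11200 L/s, C = (10000·3.213 + 1200·27.00)/11200 = 5.761 mg/L.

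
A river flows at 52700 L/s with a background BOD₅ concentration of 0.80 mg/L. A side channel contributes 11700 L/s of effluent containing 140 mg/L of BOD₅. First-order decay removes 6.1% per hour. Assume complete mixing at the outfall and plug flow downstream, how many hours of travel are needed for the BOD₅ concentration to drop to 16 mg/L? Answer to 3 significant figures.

7.77 h

Mixed concentration C = ΣQC/ΣQ = (52700·0.8000 + 11700·140.0) / 64400 = 1680000/64400 = 26.09 mg/L.
6.1%/h lost → k = −ln(1 − 0.061) = 0.06294 h⁻¹.
26.09·exp(−k·t) = 16 → t = ln(26.09/16)/k = 27970 s = 7.768 h.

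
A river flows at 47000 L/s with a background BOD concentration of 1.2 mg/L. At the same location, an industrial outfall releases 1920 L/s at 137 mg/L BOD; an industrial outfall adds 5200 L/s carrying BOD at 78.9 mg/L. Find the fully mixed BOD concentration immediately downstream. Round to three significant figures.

Flow-weighted average: C = (47000·1.200 + 1920·137.0 + 5200·78.90) / 54120 = 729700/54120 = 13.48 mg/L.

13.5 mg/L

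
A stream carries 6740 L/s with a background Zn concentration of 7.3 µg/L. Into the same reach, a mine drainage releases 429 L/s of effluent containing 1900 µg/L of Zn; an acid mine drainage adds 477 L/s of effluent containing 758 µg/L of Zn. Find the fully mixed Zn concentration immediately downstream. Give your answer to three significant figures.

After mixing, C = (6740·7.300 + 429.0·1900 + 477.0·758.0) / 7646 = 1226000/7646 = 160.3 µg/L.

160 µg/L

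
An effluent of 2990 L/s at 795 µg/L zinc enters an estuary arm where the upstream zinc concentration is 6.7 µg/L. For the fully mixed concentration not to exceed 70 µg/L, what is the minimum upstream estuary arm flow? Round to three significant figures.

Set C_mix = 70: (Q·6.700 + 2990·795.0) / (Q + 2990) = 70
→ Q = 2990·(795.0 − 70)/(70 − 6.700) = 34250 L/s.

34200 L/s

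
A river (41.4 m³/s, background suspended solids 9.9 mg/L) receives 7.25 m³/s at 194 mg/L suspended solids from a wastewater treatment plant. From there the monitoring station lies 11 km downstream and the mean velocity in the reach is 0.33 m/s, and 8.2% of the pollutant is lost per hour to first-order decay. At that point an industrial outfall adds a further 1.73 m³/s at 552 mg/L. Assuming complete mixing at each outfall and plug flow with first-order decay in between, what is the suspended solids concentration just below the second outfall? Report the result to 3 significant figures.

Mass balance: C = (41.40·9.900 + 7.250·194.0) / 48.65 = 1816/48.65 = 37.34 mg/L; combined flow 48.65 m³/s.
Travel time t = 11·1000 / 0.33 = 33330 s = 9.259 h.
8.2%/h lost → k = −ln(1 − 0.082) = 0.08556 h⁻¹.
Decay over the reach: 37.34·exp(−kt) = 37.34·0.4528 = 16.91 mg/L.
Second outfall: C = (48.65·16.91 + 1.730·552.0)/50.38 = 35.28 mg/L.

35.3 mg/L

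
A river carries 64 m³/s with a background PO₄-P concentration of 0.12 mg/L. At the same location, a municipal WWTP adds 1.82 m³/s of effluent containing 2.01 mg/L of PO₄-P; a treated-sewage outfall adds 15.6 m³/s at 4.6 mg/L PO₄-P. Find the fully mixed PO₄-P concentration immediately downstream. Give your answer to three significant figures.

1.02 mg/L

Mass balance: C = (64.00·0.1200 + 1.820·2.010 + 15.60·4.600) / 81.42 = 83.10/81.42 = 1.021 mg/L.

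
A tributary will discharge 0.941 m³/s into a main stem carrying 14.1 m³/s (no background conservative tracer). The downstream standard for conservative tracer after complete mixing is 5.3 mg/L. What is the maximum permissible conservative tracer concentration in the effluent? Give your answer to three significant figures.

84.7 mg/L

At the limit, (Qr·Cr + Qe·Cₑ)/(Qr + Qe) = 5.3:
Cₑ = (15.04·5.3 − 14.10·0) / 0.9410 = 84.72 mg/L.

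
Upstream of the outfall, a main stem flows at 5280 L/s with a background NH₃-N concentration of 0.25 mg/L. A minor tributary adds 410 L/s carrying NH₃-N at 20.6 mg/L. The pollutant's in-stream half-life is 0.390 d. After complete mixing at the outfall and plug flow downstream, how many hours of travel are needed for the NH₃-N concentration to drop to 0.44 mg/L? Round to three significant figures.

18.4 h

Conservation of mass: C = (5280·0.2500 + 410.0·20.60) / 5690 = 9766/5690 = 1.716 mg/L.
Half-life 0.390 d → k = ln 2 / 0.390 = 1.777 d⁻¹.
1.716·exp(−k·t) = 0.44 → t = ln(1.716/0.44)/k = 66170 s = 18.38 h.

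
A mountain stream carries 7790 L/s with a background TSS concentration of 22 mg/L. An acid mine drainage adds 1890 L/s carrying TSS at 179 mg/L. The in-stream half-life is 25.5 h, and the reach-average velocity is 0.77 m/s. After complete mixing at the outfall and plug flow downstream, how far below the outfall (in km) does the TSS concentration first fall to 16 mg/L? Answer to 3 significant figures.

121 km

After mixing, C = (7790·22.00 + 1890·179.0) / 9680 = 509700/9680 = 52.65 mg/L.
Half-life 25.5 h → k = ln 2 / 25.5 = 0.02718 h⁻¹ = 0.6524 d⁻¹.
Set 52.65·exp(−k·t) = 16 → t = ln(52.65/16)/k = 157800 s = 43.82 h.
Distance = v·t = 0.77·157800 = 121500 m = 121.5 km.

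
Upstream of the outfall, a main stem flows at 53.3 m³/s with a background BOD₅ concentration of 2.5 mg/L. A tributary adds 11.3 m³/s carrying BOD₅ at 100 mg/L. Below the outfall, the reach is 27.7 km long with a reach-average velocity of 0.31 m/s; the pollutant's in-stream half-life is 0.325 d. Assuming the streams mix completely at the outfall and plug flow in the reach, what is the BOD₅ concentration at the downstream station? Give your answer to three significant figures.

2.15 mg/L

Flow-weighted average: C = (53.30·2.500 + 11.30·100.0) / 64.60 = 1263/64.60 = 19.55 mg/L.
Travel time t = 27.7·1000 / 0.31 = 89350 s = 24.82 h.
Half-life 0.325 d → k = ln 2 / 0.325 = 2.133 d⁻¹.
Decay over the reach: 19.55·exp(−kt) = 19.55·0.1102 = 2.154 mg/L.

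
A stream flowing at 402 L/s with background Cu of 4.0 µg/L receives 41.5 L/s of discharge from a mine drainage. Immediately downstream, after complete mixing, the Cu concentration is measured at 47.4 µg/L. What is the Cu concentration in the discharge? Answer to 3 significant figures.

468 µg/L

Mass balance: 402.0·4.000 + 41.50·Cₑ = 443.5·47.40
→ Cₑ = (443.5·47.40 − 402.0·4.000) / 41.50 = 467.8 µg/L.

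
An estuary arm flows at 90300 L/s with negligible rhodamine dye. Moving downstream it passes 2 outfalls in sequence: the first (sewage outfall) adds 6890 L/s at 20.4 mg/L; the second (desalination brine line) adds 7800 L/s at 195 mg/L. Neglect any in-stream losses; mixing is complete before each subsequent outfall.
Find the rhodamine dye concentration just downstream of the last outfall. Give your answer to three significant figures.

Below outfall 1: Q → 97190 L/s, C = (90300·0 + 6890·20.40)/97190 = 1.446 mg/L.
Below outfall 2: Q → 105000 L/s, C = (97190·1.446 + 7800·195.0)/105000 = 15.83 mg/L.

15.8 mg/L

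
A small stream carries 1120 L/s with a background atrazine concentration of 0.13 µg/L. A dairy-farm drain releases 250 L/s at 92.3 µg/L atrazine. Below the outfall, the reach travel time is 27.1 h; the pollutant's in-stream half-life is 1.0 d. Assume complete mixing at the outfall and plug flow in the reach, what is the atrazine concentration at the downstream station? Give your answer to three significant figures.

7.75 µg/L

Mass balance: C = (1120·0.1300 + 250.0·92.30) / 1370 = 23220/1370 = 16.95 µg/L.
Half-life 1.0 d → k = ln 2 / 1.0 = 0.6931 d⁻¹.
First-order decay: C = 16.95·exp(−k·t) = 16.95·0.4572 = 7.749 µg/L.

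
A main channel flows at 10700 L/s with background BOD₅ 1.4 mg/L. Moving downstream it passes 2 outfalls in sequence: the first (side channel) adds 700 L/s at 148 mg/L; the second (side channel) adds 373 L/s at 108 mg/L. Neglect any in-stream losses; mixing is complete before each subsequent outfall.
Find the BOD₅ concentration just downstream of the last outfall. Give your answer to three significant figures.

13.5 mg/L

Below outfall 1: Q → 11400 L/s, C = (10700·1.400 + 700.0·148.0)/11400 = 10.40 mg/L.
Below outfall 2: Q → 11770 L/s, C = (11400·10.40 + 373.0·108.0)/11770 = 13.49 mg/L.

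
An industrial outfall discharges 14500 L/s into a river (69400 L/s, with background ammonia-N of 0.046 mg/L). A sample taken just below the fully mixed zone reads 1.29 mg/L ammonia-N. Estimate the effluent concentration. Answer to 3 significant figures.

7.24 mg/L

Mass balance: 69400·0.04600 + 14500·Cₑ = 83900·1.290
→ Cₑ = (83900·1.290 − 69400·0.04600) / 14500 = 7.244 mg/L.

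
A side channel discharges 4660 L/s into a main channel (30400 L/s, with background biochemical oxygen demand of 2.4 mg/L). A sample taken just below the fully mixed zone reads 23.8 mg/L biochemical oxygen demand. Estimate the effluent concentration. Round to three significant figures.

Mass balance: 30400·2.400 + 4660·Cₑ = 35060·23.80
→ Cₑ = (35060·23.80 − 30400·2.400) / 4660 = 163.4 mg/L.

163 mg/L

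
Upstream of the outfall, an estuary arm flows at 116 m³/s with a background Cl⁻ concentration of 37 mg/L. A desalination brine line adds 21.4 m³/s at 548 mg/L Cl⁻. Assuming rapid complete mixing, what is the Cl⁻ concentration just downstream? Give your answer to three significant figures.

117 mg/L

Mixed concentration C = ΣQC/ΣQ = (116.0·37.00 + 21.40·548.0) / 137.4 = 16020/137.4 = 116.6 mg/L.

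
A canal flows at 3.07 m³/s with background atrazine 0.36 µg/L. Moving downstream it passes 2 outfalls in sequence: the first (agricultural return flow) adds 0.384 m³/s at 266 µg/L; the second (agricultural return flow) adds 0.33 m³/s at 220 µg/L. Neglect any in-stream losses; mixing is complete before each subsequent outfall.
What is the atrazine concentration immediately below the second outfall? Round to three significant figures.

Below outfall 1: Q → 3.454 m³/s, C = (3.070·0.3600 + 0.3840·266.0)/3.454 = 29.89 µg/L.
Below outfall 2: Q → 3.784 m³/s, C = (3.454·29.89 + 0.3300·220.0)/3.784 = 46.47 µg/L.

46.5 µg/L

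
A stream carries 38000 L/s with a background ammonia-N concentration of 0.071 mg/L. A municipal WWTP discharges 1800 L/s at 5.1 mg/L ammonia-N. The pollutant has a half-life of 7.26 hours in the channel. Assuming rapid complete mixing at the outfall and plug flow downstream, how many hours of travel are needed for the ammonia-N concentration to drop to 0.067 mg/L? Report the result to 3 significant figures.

15.6 h

Mass balance: C = (38000·0.07100 + 1800·5.100) / 39800 = 11880/39800 = 0.2984 mg/L.
Half-life 7.26 h → k = ln 2 / 7.26 = 0.09547 h⁻¹ = 2.291 d⁻¹.
0.2984·exp(−k·t) = 0.067 → t = ln(0.2984/0.067)/k = 56330 s = 15.65 h.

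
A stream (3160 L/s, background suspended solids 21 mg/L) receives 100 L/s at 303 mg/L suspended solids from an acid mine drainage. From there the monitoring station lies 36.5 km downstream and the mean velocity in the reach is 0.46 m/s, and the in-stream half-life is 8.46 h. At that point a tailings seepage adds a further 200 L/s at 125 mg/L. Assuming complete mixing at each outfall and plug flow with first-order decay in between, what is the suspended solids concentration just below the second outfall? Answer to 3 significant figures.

Flow-weighted average: C = (3160·21.00 + 100.0·303.0) / 3260 = 96660/3260 = 29.65 mg/L; combined flow 3260 L/s.
Travel time t = 36.5·1000 / 0.46 = 79350 s = 22.04 h.
Half-life 8.46 h → k = ln 2 / 8.46 = 0.08193 h⁻¹ = 1.966 d⁻¹.
After decay, C = 29.65 × e^(−kt) = 29.65 × 0.1643 = 4.872 mg/L.
Second outfall: C = (3260·4.872 + 200.0·125.0)/3460 = 11.82 mg/L.

11.8 mg/L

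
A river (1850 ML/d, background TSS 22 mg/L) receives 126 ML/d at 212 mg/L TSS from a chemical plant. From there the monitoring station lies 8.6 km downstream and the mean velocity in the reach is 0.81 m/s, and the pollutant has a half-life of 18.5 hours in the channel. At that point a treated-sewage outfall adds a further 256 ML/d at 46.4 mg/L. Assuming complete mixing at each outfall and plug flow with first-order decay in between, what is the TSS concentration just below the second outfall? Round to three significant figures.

Mixed concentration C = ΣQC/ΣQ = (1850·22.00 + 126.0·212.0) / 1976 = 67410/1976 = 34.12 mg/L; combined flow 1976 ML/d.
Travel time t = 8.6·1000 / 0.81 = 10620 s = 2.949 h.
Half-life 18.5 h → k = ln 2 / 18.5 = 0.03747 h⁻¹ = 0.8992 d⁻¹.
Applying C = C₀e^(−kt): 34.12 × 0.8954 = 30.55 mg/L.
At the second outfall, C = (1976·30.55 + 256.0·46.40) / (1976 + 256.0) = 32.36 mg/L.

32.4 mg/L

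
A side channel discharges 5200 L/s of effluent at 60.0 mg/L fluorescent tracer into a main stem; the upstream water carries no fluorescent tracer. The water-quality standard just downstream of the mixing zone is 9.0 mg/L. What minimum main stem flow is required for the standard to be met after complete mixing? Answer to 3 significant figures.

Set C_mix = 9.0: (Q·0 + 5200·60.00) / (Q + 5200) = 9.0
→ Q = 5200·(60.00 − 9.0)/(9.0 − 0) = 29470 L/s.

29500 L/s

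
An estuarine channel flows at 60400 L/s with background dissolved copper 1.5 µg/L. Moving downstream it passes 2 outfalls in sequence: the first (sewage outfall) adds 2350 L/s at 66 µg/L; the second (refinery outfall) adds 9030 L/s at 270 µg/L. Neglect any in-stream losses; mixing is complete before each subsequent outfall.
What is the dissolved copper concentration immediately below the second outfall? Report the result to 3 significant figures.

Outfall 1: combined Q = 62750 L/s; C = (60400·1.500 + 2350·66.00)/62750 = 3.916 µg/L.
Outfall 2: combined Q = 71780 L/s; C = (62750·3.916 + 9030·270.0)/71780 = 37.39 µg/L.

37.4 µg/L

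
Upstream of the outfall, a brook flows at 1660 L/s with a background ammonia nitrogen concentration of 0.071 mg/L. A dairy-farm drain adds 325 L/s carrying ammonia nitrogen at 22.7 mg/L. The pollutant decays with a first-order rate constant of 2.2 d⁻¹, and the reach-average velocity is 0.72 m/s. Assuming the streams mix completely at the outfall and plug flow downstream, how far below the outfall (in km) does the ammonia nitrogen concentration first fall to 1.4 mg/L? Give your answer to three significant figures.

28.1 km

Mixed concentration C = ΣQC/ΣQ = (1660·0.07100 + 325.0·22.70) / 1985 = 7495/1985 = 3.776 mg/L.
Set 3.776·exp(−k·t) = 1.4 → t = ln(3.776/1.4)/k = 38970 s = 10.82 h.
Distance = v·t = 0.72·38970 = 28060 m = 28.06 km.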